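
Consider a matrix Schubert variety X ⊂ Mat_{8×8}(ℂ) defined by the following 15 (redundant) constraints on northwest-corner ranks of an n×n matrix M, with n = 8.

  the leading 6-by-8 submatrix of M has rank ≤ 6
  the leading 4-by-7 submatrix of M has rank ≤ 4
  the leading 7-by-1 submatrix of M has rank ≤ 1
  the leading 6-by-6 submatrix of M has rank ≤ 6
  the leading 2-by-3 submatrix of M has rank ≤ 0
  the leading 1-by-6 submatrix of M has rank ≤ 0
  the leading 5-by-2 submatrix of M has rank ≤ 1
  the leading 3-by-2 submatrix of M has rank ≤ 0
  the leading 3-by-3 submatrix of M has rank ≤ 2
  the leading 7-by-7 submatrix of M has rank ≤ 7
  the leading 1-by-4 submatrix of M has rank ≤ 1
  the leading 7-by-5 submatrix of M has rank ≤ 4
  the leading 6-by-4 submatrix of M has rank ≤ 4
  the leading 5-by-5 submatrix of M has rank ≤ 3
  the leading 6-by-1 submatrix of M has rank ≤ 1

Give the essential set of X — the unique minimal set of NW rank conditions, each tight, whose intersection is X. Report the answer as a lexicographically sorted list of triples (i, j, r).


Recovering R(i,j) via the rank-extension bound from the 15 conditions:

  R[1]: 0 0 0 0 0 0 1 1
  R[2]: 0 0 0 1 1 1 2 2
  R[3]: 0 0 1 2 2 2 3 3
  R[4]: 1 1 2 3 3 3 4 4
  R[5]: 1 1 2 3 3 4 5 5
  R[6]: 1 2 3 4 4 5 6 6
  R[7]: 1 2 3 4 4 5 6 7
  R[8]: 1 2 3 4 5 6 7 8

hence w(1..8) = (7, 4, 3, 1, 6, 2, 8, 5).

|D(w)|=14, |Ess(w)|=6:

[(1, 6, 0), (2, 3, 0), (3, 2, 0), (5, 2, 1), (5, 5, 3), (7, 5, 4)]


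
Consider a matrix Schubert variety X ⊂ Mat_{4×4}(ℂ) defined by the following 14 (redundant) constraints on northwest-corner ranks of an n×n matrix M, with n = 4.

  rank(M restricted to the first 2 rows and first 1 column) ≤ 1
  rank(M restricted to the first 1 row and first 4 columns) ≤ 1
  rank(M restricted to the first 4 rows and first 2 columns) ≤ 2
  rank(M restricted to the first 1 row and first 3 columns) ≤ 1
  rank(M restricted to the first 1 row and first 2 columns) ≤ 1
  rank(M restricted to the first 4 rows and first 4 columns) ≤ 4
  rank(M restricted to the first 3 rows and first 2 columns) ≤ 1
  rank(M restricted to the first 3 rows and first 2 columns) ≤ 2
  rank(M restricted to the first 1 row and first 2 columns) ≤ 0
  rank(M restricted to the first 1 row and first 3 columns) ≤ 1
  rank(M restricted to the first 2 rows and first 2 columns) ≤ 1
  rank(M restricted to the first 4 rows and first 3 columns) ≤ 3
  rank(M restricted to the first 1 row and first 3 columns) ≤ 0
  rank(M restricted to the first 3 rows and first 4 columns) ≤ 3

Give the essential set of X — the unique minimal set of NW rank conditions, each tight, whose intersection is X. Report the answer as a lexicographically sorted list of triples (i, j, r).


Reconstructing r_w from the 14 given conditions:

  row 1: 0  0  0  1
  row 2: 1  1  1  2
  row 3: 1  1  2  3
  row 4: 1  2  3  4

second differences of R give the permutation w = (4, 1, 3, 2).

|D(w)|=4, |Ess(w)|=2:

[(1, 3, 0), (3, 2, 1)]


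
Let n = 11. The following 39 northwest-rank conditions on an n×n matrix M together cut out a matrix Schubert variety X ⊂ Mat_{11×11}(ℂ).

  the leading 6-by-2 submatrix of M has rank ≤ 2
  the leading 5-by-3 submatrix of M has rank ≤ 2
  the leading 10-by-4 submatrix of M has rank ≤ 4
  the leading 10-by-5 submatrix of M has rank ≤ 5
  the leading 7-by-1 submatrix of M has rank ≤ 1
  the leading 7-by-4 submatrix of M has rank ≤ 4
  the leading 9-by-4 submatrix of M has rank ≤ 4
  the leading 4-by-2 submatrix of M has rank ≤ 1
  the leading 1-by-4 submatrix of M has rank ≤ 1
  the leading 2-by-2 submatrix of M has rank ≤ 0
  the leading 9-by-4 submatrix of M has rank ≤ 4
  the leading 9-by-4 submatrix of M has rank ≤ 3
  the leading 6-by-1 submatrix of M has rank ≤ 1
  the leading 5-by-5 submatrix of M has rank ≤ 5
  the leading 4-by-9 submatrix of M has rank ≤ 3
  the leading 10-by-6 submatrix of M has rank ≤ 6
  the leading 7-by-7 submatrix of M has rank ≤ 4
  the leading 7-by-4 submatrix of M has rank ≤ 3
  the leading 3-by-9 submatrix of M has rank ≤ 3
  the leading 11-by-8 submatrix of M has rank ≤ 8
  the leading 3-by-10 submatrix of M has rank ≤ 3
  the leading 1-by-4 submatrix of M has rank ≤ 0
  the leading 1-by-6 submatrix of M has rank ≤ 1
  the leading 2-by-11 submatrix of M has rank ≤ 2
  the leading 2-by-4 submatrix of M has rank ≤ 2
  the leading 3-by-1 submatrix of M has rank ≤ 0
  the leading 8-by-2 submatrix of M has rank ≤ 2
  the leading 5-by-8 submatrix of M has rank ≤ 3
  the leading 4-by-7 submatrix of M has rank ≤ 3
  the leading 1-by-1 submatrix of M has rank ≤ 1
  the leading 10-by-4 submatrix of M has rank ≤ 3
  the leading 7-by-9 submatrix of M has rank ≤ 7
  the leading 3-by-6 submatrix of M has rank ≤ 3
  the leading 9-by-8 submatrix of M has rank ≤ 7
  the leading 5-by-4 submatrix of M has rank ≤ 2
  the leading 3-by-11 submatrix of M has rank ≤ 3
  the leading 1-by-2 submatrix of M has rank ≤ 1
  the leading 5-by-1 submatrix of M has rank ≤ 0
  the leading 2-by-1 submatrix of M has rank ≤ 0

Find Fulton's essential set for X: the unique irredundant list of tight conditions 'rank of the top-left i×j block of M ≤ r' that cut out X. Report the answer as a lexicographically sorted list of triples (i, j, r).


Reconstructing r_w from the 39 given conditions:

  i=1: 0  0  0  0  1  1  1  1  1  1  1
  i=2: 0  0  1  1  2  2  2  2  2  2  2
  i=3: 0  1  2  2  3  3  3  3  3  3  3
  i=4: 0  1  2  2  3  3  3  3  3  4  4
  i=5: 0  1  2  2  3  3  3  3  4  5  5
  i=6: 1  2  3  3  4  4  4  4  5  6  6
  i=7: 1  2  3  3  4  4  4  5  6  7  7
  i=8: 1  2  3  3  4  5  5  6  7  8  8
  i=9: 1  2  3  3  4  5  6  7  8  9  9
  i=10: 1  2  3  3  4  5  6  7  8  9  10
  i=11: 1  2  3  4  5  6  7  8  9  10  11

giving w = (5, 3, 2, 10, 9, 1, 8, 6, 7, 11, 4) via Δ²R.

D(w) has 24 cells with 8 SE-corners; essential set:

[(1, 4, 0), (2, 2, 0), (4, 9, 3), (5, 1, 0), (5, 4, 2), (5, 8, 3), (7, 7, 4), (10, 4, 3)]


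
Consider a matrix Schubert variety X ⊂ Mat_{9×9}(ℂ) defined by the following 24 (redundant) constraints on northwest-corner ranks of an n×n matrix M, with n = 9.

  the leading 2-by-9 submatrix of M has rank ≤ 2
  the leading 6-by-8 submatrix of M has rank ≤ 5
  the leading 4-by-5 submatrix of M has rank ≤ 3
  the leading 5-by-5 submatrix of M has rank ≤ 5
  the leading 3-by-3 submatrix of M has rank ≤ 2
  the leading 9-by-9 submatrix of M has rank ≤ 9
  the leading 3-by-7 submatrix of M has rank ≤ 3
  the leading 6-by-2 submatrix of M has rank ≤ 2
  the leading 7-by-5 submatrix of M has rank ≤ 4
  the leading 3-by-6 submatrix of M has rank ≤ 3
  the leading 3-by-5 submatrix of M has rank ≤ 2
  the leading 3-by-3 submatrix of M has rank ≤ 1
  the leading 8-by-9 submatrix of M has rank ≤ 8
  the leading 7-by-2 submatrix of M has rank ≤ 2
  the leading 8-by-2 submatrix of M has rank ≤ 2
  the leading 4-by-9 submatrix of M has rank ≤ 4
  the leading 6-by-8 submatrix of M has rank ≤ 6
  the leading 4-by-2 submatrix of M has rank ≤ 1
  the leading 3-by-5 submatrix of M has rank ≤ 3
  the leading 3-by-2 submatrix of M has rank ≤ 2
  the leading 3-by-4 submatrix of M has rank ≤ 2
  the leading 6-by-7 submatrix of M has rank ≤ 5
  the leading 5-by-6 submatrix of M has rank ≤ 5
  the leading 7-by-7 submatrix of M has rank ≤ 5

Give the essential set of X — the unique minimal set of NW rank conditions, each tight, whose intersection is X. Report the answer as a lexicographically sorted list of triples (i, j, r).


Computing R[i][j] = min implied NW-rank bound (n=9, 24 conditions):

  row 1: 1 1 1 1 1 1 1 1 1
  row 2: 1 1 1 2 2 2 2 2 2
  row 3: 1 1 1 2 2 3 3 3 3
  row 4: 1 1 2 3 3 4 4 4 4
  row 5: 1 2 3 4 4 5 5 5 5
  row 6: 1 2 3 4 4 5 5 5 6
  row 7: 1 2 3 4 4 5 5 6 7
  row 8: 1 2 3 4 5 6 6 7 8
  row 9: 1 2 3 4 5 6 7 8 9

the unique w with this rank table is (1, 4, 6, 3, 2, 9, 8, 5, 7).

|D(w)|=11, |Ess(w)|=6:

[(3, 3, 1), (3, 5, 2), (4, 2, 1), (6, 8, 5), (7, 5, 4), (7, 7, 5)]


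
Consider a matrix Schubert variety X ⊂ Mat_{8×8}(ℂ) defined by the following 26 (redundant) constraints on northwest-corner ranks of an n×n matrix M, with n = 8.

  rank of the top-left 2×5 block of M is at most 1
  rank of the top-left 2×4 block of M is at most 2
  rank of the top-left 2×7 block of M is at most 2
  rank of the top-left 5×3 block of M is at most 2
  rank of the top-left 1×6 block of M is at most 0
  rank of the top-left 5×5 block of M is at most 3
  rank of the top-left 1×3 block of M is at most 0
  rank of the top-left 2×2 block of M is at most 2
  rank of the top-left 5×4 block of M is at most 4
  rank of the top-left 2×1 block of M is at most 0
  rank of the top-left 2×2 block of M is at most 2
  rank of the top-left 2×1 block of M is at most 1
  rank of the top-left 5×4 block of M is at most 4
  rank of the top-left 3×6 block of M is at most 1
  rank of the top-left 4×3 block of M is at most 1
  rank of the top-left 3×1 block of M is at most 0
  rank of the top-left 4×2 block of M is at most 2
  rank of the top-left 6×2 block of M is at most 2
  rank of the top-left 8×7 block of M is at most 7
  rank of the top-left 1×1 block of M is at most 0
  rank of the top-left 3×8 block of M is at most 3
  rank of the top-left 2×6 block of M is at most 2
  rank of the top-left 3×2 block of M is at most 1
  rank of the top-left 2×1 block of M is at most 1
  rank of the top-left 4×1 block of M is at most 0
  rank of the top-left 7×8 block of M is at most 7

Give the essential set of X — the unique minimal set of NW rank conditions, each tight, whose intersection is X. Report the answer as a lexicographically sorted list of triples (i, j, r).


Recovering R(i,j) via the rank-extension bound from the 26 conditions:

  0  0  0  0  0  0  1  1
  0  1  1  1  1  1  2  2
  0  1  1  1  1  1  2  3
  0  1  1  2  2  2  3  4
  1  2  2  3  3  3  4  5
  1  2  3  4  4  4  5  6
  1  2  3  4  5  5  6  7
  1  2  3  4  5  6  7  8

the unique w with this rank table is (7, 2, 8, 4, 1, 3, 5, 6).

ℓ(w)=14; the 4 essential cells (i,j,r):

[(1, 6, 0), (3, 6, 1), (4, 1, 0), (4, 3, 1)]


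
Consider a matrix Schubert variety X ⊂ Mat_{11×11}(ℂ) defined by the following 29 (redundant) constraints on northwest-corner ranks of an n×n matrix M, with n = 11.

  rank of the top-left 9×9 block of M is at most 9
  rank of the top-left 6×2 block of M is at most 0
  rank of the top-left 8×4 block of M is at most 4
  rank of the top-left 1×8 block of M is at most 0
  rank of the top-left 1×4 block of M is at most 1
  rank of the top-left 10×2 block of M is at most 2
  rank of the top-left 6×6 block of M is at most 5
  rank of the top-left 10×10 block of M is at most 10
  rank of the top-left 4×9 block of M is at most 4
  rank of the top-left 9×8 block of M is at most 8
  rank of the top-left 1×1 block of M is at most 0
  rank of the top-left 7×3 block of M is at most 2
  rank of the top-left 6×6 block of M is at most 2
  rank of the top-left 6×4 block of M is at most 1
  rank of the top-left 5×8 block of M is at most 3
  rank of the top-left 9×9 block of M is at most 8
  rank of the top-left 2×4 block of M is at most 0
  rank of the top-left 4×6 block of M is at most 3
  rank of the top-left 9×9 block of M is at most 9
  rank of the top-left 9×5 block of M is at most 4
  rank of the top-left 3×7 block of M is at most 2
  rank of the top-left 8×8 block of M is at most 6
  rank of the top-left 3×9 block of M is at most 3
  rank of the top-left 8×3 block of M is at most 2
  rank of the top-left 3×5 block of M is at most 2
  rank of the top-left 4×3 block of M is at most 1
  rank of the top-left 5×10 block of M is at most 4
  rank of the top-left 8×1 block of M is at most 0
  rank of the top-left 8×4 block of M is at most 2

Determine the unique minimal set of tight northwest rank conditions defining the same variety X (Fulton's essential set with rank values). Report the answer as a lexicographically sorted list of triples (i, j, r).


Propagating the 29 rank bounds to every northwest block:

  0 | 0 | 0 | 0 | 0 | 0 | 0 | 0 | 1 | 1 | 1
  0 | 0 | 0 | 0 | 1 | 1 | 1 | 1 | 2 | 2 | 2
  0 | 0 | 1 | 1 | 2 | 2 | 2 | 2 | 3 | 3 | 3
  0 | 0 | 1 | 1 | 2 | 2 | 3 | 3 | 4 | 4 | 4
  0 | 0 | 1 | 1 | 2 | 2 | 3 | 3 | 4 | 4 | 5
  0 | 0 | 1 | 1 | 2 | 2 | 3 | 4 | 5 | 5 | 6
  0 | 1 | 2 | 2 | 3 | 3 | 4 | 5 | 6 | 6 | 7
  0 | 1 | 2 | 2 | 3 | 4 | 5 | 6 | 7 | 7 | 8
  1 | 2 | 3 | 3 | 4 | 5 | 6 | 7 | 8 | 8 | 9
  1 | 2 | 3 | 4 | 5 | 6 | 7 | 8 | 9 | 9 | 10
  1 | 2 | 3 | 4 | 5 | 6 | 7 | 8 | 9 | 10 | 11

second differences of R give the permutation w = (9, 5, 3, 7, 11, 8, 2, 6, 1, 4, 10).

9 SE-corners of the 31-cell Rothe diagram give Ess(w):

[(1, 8, 0), (2, 4, 0), (5, 8, 3), (5, 10, 4), (6, 2, 0), (6, 4, 1), (6, 6, 2), (8, 1, 0), (8, 4, 2)]


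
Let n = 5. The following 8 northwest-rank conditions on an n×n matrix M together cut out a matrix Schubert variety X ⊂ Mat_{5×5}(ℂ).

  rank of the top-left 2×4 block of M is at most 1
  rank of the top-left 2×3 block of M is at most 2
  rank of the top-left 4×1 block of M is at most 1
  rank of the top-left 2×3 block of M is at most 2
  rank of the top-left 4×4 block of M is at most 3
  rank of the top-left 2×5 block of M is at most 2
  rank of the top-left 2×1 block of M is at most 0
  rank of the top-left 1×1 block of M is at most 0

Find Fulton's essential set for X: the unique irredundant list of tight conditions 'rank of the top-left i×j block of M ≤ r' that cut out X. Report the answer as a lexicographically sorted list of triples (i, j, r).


Recovering R(i,j) via the rank-extension bound from the 8 conditions:

  row 1: 0, 1, 1, 1, 1
  row 2: 0, 1, 1, 1, 2
  row 3: 1, 2, 2, 2, 3
  row 4: 1, 2, 3, 3, 4
  row 5: 1, 2, 3, 4, 5

second differences of R give the permutation w = (2, 5, 1, 3, 4).

Fulton essential set (2 of the 4 Rothe cells):

[(2, 1, 0), (2, 4, 1)]


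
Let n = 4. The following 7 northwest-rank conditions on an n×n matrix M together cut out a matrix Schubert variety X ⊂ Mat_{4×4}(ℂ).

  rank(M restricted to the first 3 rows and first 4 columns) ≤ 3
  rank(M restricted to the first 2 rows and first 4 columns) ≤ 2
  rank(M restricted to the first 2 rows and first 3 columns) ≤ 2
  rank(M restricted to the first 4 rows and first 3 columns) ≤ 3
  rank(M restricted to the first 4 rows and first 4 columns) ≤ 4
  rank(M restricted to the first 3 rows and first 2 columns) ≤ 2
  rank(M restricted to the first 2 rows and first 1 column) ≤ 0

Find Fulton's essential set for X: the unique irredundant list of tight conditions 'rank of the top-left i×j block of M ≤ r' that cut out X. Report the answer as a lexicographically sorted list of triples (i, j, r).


Computing R[i][j] = min implied NW-rank bound (n=4, 7 conditions):

  0 1 1 1
  0 1 2 2
  1 2 3 3
  1 2 3 4

reading off 1-entries of Δ²R: w = (2, 3, 1, 4).

Rothe diagram D(w) (2 cells), 1 SE-corner (essential condition):

[(2, 1, 0)]


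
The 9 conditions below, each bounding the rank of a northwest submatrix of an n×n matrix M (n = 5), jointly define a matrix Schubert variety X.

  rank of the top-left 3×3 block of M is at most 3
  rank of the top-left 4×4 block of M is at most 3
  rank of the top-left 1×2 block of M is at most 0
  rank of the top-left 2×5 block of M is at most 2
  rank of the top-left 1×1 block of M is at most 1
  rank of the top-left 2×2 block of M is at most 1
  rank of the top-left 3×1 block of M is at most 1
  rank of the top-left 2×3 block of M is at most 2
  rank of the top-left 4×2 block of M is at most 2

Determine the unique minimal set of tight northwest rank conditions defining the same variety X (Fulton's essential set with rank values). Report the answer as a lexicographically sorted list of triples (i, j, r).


Propagating the 9 rank bounds to every northwest block:

  row 1: 0 0 1 1 1
  row 2: 1 1 2 2 2
  row 3: 1 2 3 3 3
  row 4: 1 2 3 3 4
  row 5: 1 2 3 4 5

the unique w with this rank table is (3, 1, 2, 5, 4).

ℓ(w)=3; the 2 essential cells (i,j,r):

[(1, 2, 0), (4, 4, 3)]


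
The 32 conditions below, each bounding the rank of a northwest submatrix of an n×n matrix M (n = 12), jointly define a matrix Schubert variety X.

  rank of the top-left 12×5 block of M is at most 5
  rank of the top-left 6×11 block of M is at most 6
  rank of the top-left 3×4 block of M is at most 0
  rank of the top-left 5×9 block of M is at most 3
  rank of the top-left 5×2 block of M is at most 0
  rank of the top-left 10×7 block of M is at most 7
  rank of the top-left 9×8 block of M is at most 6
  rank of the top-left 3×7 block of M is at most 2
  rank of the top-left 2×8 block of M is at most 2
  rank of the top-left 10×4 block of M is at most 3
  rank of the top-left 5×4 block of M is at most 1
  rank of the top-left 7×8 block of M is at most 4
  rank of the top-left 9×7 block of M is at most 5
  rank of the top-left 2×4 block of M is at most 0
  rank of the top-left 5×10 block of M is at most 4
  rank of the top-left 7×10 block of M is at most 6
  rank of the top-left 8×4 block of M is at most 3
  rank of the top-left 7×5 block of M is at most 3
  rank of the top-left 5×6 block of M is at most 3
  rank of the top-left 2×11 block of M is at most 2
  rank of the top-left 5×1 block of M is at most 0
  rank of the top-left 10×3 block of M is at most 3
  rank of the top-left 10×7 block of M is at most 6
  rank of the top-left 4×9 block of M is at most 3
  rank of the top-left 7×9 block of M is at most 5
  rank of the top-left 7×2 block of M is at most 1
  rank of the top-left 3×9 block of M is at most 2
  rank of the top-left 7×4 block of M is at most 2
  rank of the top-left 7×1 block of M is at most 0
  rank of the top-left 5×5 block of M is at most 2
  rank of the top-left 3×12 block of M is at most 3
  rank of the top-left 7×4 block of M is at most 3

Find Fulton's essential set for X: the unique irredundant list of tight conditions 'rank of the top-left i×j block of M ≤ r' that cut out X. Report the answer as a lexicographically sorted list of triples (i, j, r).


Computing R[i][j] = min implied NW-rank bound (n=12, 32 conditions):

  i=1: 0 0 0 0 1 1 1 1 1 1 1 1
  i=2: 0 0 0 0 1 2 2 2 2 2 2 2
  i=3: 0 0 0 0 1 2 2 2 2 3 3 3
  i=4: 0 0 1 1 2 3 3 3 3 4 4 4
  i=5: 0 0 1 1 2 3 3 3 3 4 5 5
  i=6: 0 1 2 2 3 4 4 4 4 5 6 6
  i=7: 0 1 2 2 3 4 4 4 5 6 7 7
  i=8: 1 2 3 3 4 5 5 5 6 7 8 8
  i=9: 1 2 3 3 4 5 5 6 7 8 9 9
  i=10: 1 2 3 3 4 5 6 7 8 9 10 10
  i=11: 1 2 3 4 5 6 7 8 9 10 11 11
  i=12: 1 2 3 4 5 6 7 8 9 10 11 12

reading off 1-entries of Δ²R: w = (5, 6, 10, 3, 11, 2, 9, 1, 8, 7, 4, 12).

ℓ(w)=31; the 10 essential cells (i,j,r):

[(3, 4, 0), (3, 9, 2), (5, 2, 0), (5, 4, 1), (5, 9, 3), (7, 1, 0), (7, 4, 2), (7, 8, 4), (9, 7, 5), (10, 4, 3)]


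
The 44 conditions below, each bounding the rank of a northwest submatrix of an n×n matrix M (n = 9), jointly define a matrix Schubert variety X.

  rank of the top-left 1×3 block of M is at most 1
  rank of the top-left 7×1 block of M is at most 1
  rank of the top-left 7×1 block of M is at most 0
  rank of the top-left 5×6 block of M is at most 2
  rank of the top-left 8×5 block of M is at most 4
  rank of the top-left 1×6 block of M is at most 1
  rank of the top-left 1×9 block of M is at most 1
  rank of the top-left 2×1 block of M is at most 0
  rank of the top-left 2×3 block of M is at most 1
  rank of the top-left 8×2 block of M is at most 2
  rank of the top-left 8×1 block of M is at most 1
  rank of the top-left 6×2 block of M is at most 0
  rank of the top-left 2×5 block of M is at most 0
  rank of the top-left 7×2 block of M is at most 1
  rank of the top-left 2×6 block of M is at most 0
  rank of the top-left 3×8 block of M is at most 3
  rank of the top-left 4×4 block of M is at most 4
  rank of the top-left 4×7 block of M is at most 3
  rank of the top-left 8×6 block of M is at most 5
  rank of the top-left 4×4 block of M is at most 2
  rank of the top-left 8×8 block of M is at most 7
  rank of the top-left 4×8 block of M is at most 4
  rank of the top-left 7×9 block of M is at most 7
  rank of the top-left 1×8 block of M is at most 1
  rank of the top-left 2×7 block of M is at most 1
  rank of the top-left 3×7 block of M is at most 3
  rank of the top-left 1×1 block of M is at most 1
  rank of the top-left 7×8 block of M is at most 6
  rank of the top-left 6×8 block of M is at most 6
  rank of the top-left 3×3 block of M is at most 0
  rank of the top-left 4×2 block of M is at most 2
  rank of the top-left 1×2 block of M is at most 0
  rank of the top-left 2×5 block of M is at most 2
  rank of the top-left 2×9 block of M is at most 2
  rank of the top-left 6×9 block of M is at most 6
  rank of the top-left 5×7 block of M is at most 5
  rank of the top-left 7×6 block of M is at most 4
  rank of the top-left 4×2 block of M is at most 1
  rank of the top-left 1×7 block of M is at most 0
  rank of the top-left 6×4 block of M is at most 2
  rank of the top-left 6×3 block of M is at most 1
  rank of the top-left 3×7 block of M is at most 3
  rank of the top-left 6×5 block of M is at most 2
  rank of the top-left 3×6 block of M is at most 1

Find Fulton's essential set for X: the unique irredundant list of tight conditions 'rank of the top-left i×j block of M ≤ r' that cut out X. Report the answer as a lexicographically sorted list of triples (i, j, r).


Reconstructing r_w from the 44 given conditions:

  R[1]: 0 0 0 0 0 0 0 1 1
  R[2]: 0 0 0 0 0 0 1 2 2
  R[3]: 0 0 0 1 1 1 2 3 3
  R[4]: 0 0 1 2 2 2 3 4 4
  R[5]: 0 0 1 2 2 2 3 4 5
  R[6]: 0 0 1 2 2 3 4 5 6
  R[7]: 0 1 2 3 3 4 5 6 7
  R[8]: 1 2 3 4 4 5 6 7 8
  R[9]: 1 2 3 4 5 6 7 8 9

hence w(1..9) = (8, 7, 4, 3, 9, 6, 2, 1, 5).

Fulton essential set (7 of the 26 Rothe cells):

[(1, 7, 0), (2, 6, 0), (3, 3, 0), (5, 6, 2), (6, 2, 0), (6, 5, 2), (7, 1, 0)]


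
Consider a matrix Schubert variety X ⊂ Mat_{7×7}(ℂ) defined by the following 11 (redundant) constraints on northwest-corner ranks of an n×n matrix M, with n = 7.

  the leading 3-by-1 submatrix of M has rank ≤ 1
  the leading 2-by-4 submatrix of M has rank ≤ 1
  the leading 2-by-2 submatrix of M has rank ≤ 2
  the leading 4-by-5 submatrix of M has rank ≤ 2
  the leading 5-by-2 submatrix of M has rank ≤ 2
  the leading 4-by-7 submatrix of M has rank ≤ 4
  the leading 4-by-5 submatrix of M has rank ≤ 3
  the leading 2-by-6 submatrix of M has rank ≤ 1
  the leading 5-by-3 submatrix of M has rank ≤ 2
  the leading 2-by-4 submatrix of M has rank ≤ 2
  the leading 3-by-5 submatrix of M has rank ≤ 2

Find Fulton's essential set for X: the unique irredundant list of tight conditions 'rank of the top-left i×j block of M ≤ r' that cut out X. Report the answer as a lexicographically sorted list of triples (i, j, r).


Reconstructing r_w from the 11 given conditions:

  i=1: 1  1  1  1  1  1  1
  i=2: 1  1  1  1  1  1  2
  i=3: 1  2  2  2  2  2  3
  i=4: 1  2  2  2  2  3  4
  i=5: 1  2  2  3  3  4  5
  i=6: 1  2  3  4  4  5  6
  i=7: 1  2  3  4  5  6  7

hence w(1..7) = (1, 7, 2, 6, 4, 3, 5).

Rothe diagram D(w) (9 cells), 3 SE-corners (essential conditions):

[(2, 6, 1), (4, 5, 2), (5, 3, 2)]


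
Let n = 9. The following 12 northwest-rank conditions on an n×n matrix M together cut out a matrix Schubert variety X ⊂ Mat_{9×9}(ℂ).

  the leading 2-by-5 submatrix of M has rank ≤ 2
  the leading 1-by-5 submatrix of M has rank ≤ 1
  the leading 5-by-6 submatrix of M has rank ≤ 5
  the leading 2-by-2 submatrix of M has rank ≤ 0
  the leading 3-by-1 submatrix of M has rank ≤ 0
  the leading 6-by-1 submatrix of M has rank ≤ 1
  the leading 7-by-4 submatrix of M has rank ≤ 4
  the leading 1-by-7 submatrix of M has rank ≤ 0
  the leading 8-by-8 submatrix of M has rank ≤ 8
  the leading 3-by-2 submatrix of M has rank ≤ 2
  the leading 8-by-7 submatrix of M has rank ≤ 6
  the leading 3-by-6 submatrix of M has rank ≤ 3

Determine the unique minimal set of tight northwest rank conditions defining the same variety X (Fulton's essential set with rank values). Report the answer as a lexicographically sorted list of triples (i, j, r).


Propagating the 12 rank bounds to every northwest block:

  R[1]: 0, 0, 0, 0, 0, 0, 0, 1, 1
  R[2]: 0, 0, 1, 1, 1, 1, 1, 2, 2
  R[3]: 0, 1, 2, 2, 2, 2, 2, 3, 3
  R[4]: 1, 2, 3, 3, 3, 3, 3, 4, 4
  R[5]: 1, 2, 3, 4, 4, 4, 4, 5, 5
  R[6]: 1, 2, 3, 4, 5, 5, 5, 6, 6
  R[7]: 1, 2, 3, 4, 5, 6, 6, 7, 7
  R[8]: 1, 2, 3, 4, 5, 6, 6, 7, 8
  R[9]: 1, 2, 3, 4, 5, 6, 7, 8, 9

giving w = (8, 3, 2, 1, 4, 5, 6, 9, 7) via Δ²R.

Fulton essential set (4 of the 11 Rothe cells):

[(1, 7, 0), (2, 2, 0), (3, 1, 0), (8, 7, 6)]


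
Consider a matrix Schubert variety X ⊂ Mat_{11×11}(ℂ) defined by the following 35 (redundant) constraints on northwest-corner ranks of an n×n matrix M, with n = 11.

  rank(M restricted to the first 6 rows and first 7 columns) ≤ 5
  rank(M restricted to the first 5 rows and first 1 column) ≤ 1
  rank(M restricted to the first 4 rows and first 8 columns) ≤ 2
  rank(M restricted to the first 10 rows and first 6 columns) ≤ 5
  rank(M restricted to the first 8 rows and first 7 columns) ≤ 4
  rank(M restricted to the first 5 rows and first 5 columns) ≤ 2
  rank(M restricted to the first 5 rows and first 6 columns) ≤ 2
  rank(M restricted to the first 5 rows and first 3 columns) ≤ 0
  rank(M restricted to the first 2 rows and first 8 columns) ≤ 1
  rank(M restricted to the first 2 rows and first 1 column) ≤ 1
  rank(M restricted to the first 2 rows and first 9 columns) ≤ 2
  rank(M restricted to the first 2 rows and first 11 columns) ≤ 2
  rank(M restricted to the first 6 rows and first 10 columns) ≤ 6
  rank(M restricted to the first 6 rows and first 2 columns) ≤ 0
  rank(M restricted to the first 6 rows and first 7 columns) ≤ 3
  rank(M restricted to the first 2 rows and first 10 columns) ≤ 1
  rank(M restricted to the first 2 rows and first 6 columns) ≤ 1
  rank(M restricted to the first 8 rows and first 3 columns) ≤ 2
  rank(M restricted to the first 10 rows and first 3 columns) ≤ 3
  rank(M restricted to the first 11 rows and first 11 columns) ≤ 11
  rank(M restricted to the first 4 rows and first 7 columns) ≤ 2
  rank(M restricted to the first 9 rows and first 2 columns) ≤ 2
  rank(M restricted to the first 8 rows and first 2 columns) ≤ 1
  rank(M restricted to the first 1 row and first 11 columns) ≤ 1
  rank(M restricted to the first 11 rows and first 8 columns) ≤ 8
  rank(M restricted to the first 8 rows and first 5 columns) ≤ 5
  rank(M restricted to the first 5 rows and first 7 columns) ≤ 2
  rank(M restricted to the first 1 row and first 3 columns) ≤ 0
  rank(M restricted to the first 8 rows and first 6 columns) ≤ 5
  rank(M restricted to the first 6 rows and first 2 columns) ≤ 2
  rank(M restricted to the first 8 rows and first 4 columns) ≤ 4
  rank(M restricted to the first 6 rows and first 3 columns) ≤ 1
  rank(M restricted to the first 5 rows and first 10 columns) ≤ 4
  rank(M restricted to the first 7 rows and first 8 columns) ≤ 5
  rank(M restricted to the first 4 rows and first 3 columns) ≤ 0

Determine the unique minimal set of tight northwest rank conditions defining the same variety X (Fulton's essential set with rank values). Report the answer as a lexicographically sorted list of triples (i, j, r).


Propagating the 35 rank bounds to every northwest block:

  row 1: 0, 0, 0, 1, 1, 1, 1, 1, 1, 1, 1
  row 2: 0, 0, 0, 1, 1, 1, 1, 1, 1, 1, 2
  row 3: 0, 0, 0, 1, 2, 2, 2, 2, 2, 2, 3
  row 4: 0, 0, 0, 1, 2, 2, 2, 2, 3, 3, 4
  row 5: 0, 0, 0, 1, 2, 2, 2, 3, 4, 4, 5
  row 6: 0, 0, 1, 2, 3, 3, 3, 4, 5, 5, 6
  row 7: 1, 1, 2, 3, 4, 4, 4, 5, 6, 6, 7
  row 8: 1, 1, 2, 3, 4, 4, 4, 5, 6, 7, 8
  row 9: 1, 2, 3, 4, 5, 5, 5, 6, 7, 8, 9
  row 10: 1, 2, 3, 4, 5, 5, 6, 7, 8, 9, 10
  row 11: 1, 2, 3, 4, 5, 6, 7, 8, 9, 10, 11

reading off 1-entries of Δ²R: w = (4, 11, 5, 9, 8, 3, 1, 10, 2, 7, 6).

ℓ(w)=32; the 8 essential cells (i,j,r):

[(2, 10, 1), (4, 8, 2), (5, 3, 0), (5, 7, 2), (6, 2, 0), (8, 2, 1), (8, 7, 4), (10, 6, 5)]


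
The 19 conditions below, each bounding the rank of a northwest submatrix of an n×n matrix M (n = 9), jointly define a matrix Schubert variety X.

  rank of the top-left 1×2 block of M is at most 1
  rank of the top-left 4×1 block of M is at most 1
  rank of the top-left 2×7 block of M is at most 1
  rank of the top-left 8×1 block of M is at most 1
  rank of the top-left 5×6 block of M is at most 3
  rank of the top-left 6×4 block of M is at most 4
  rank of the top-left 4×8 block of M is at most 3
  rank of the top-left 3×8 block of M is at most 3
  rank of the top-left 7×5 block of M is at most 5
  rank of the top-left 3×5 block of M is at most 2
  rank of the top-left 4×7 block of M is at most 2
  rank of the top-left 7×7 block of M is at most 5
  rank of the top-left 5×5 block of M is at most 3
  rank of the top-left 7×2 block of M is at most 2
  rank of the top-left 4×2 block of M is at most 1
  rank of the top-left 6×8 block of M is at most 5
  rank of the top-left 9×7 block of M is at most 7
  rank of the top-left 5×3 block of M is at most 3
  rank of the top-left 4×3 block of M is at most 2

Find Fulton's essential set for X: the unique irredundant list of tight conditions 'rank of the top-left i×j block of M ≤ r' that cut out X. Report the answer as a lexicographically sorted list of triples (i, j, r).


Reconstructing r_w from the 19 given conditions:

  i=1: 1, 1, 1, 1, 1, 1, 1, 1, 1
  i=2: 1, 1, 1, 1, 1, 1, 1, 2, 2
  i=3: 1, 1, 2, 2, 2, 2, 2, 3, 3
  i=4: 1, 1, 2, 2, 2, 2, 2, 3, 4
  i=5: 1, 2, 3, 3, 3, 3, 3, 4, 5
  i=6: 1, 2, 3, 4, 4, 4, 4, 5, 6
  i=7: 1, 2, 3, 4, 5, 5, 5, 6, 7
  i=8: 1, 2, 3, 4, 5, 6, 6, 7, 8
  i=9: 1, 2, 3, 4, 5, 6, 7, 8, 9

the unique w with this rank table is (1, 8, 3, 9, 2, 4, 5, 6, 7).

ℓ(w)=12; the 3 essential cells (i,j,r):

[(2, 7, 1), (4, 2, 1), (4, 7, 2)]


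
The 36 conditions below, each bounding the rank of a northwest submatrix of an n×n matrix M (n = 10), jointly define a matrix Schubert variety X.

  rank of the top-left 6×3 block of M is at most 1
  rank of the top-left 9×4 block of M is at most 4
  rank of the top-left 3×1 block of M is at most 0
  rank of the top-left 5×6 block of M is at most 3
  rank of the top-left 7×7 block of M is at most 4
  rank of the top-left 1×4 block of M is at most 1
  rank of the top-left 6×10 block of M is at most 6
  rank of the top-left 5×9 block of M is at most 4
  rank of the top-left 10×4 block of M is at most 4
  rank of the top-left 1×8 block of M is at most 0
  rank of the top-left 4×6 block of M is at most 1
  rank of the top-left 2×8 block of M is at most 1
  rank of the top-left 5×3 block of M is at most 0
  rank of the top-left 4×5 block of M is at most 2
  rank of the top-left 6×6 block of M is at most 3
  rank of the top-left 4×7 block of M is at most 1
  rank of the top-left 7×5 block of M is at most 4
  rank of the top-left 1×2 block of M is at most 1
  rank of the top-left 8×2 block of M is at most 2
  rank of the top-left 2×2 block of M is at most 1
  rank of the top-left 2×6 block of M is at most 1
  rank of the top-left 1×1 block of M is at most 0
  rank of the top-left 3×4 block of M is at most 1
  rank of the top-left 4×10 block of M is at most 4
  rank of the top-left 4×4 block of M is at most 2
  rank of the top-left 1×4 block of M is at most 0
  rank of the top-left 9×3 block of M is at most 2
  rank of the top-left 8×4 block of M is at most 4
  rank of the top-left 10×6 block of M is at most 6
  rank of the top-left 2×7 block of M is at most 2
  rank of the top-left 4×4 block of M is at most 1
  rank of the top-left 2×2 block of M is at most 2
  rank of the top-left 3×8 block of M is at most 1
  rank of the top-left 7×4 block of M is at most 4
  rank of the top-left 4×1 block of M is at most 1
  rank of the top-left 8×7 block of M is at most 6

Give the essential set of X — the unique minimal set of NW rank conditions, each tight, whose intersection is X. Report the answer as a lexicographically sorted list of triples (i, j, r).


Propagating the 36 rank bounds to every northwest block:

  R[1]: 0 0 0 0 0 0 0 0 1 1
  R[2]: 0 0 0 1 1 1 1 1 2 2
  R[3]: 0 0 0 1 1 1 1 1 2 3
  R[4]: 0 0 0 1 1 1 1 2 3 4
  R[5]: 0 0 0 1 2 2 2 3 4 5
  R[6]: 1 1 1 2 3 3 3 4 5 6
  R[7]: 1 2 2 3 4 4 4 5 6 7
  R[8]: 1 2 2 3 4 5 5 6 7 8
  R[9]: 1 2 2 3 4 5 6 7 8 9
  R[10]: 1 2 3 4 5 6 7 8 9 10

so w = (9, 4, 10, 8, 5, 1, 2, 6, 7, 3).

Fulton essential set (5 of the 29 Rothe cells):

[(1, 8, 0), (3, 8, 1), (4, 7, 1), (5, 3, 0), (9, 3, 2)]


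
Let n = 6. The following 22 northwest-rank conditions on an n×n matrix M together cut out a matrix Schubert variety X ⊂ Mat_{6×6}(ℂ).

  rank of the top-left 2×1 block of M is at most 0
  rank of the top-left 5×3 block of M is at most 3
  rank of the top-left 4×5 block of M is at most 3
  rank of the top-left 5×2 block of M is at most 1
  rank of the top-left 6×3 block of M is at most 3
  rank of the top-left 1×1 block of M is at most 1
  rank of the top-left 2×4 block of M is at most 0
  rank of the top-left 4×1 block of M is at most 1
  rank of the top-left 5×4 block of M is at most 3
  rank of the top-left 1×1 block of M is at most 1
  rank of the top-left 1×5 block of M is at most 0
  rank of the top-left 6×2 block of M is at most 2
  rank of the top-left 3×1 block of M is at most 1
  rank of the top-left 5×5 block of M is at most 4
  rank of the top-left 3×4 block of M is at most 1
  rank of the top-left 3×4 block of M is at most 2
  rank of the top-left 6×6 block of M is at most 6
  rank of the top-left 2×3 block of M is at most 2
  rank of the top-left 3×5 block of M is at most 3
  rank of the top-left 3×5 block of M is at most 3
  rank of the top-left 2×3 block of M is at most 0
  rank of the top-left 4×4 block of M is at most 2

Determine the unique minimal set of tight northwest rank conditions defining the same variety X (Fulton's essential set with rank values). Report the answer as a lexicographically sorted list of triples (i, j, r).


Reconstructing r_w from the 22 given conditions:

  i=1: 0 | 0 | 0 | 0 | 0 | 1
  i=2: 0 | 0 | 0 | 0 | 1 | 2
  i=3: 1 | 1 | 1 | 1 | 2 | 3
  i=4: 1 | 1 | 2 | 2 | 3 | 4
  i=5: 1 | 1 | 2 | 3 | 4 | 5
  i=6: 1 | 2 | 3 | 4 | 5 | 6

reading off 1-entries of Δ²R: w = (6, 5, 1, 3, 4, 2).

3 SE-corners of the 11-cell Rothe diagram give Ess(w):

[(1, 5, 0), (2, 4, 0), (5, 2, 1)]


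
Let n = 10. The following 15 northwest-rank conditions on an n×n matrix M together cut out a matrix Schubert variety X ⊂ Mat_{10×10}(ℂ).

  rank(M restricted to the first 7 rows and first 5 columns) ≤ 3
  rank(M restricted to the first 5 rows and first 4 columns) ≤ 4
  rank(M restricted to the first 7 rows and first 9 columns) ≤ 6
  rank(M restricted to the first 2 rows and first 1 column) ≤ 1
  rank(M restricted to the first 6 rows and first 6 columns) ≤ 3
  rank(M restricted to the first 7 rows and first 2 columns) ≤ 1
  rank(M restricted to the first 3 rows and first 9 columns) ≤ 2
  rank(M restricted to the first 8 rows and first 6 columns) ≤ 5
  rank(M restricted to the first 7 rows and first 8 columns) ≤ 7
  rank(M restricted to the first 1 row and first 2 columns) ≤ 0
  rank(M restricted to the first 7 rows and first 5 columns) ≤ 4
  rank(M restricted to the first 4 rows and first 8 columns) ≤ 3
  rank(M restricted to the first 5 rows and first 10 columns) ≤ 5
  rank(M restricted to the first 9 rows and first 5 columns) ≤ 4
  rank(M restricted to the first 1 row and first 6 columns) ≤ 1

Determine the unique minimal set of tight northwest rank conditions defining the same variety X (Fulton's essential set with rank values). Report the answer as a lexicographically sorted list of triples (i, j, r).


Rank table r_w(10×10) implied by the 15 constraints:

  0  0  1  1  1  1  1  1  1  1
  1  1  2  2  2  2  2  2  2  2
  1  1  2  2  2  2  2  2  2  3
  1  1  2  3  3  3  3  3  3  4
  1  1  2  3  3  3  4  4  4  5
  1  1  2  3  3  3  4  5  5  6
  1  1  2  3  3  4  5  6  6  7
  1  2  3  4  4  5  6  7  7  8
  1  2  3  4  4  5  6  7  8  9
  1  2  3  4  5  6  7  8  9  10

reading off 1-entries of Δ²R: w = (3, 1, 10, 4, 7, 8, 6, 2, 9, 5).

Fulton essential set (6 of the 19 Rothe cells):

[(1, 2, 0), (3, 9, 2), (6, 6, 3), (7, 2, 1), (7, 5, 3), (9, 5, 4)]


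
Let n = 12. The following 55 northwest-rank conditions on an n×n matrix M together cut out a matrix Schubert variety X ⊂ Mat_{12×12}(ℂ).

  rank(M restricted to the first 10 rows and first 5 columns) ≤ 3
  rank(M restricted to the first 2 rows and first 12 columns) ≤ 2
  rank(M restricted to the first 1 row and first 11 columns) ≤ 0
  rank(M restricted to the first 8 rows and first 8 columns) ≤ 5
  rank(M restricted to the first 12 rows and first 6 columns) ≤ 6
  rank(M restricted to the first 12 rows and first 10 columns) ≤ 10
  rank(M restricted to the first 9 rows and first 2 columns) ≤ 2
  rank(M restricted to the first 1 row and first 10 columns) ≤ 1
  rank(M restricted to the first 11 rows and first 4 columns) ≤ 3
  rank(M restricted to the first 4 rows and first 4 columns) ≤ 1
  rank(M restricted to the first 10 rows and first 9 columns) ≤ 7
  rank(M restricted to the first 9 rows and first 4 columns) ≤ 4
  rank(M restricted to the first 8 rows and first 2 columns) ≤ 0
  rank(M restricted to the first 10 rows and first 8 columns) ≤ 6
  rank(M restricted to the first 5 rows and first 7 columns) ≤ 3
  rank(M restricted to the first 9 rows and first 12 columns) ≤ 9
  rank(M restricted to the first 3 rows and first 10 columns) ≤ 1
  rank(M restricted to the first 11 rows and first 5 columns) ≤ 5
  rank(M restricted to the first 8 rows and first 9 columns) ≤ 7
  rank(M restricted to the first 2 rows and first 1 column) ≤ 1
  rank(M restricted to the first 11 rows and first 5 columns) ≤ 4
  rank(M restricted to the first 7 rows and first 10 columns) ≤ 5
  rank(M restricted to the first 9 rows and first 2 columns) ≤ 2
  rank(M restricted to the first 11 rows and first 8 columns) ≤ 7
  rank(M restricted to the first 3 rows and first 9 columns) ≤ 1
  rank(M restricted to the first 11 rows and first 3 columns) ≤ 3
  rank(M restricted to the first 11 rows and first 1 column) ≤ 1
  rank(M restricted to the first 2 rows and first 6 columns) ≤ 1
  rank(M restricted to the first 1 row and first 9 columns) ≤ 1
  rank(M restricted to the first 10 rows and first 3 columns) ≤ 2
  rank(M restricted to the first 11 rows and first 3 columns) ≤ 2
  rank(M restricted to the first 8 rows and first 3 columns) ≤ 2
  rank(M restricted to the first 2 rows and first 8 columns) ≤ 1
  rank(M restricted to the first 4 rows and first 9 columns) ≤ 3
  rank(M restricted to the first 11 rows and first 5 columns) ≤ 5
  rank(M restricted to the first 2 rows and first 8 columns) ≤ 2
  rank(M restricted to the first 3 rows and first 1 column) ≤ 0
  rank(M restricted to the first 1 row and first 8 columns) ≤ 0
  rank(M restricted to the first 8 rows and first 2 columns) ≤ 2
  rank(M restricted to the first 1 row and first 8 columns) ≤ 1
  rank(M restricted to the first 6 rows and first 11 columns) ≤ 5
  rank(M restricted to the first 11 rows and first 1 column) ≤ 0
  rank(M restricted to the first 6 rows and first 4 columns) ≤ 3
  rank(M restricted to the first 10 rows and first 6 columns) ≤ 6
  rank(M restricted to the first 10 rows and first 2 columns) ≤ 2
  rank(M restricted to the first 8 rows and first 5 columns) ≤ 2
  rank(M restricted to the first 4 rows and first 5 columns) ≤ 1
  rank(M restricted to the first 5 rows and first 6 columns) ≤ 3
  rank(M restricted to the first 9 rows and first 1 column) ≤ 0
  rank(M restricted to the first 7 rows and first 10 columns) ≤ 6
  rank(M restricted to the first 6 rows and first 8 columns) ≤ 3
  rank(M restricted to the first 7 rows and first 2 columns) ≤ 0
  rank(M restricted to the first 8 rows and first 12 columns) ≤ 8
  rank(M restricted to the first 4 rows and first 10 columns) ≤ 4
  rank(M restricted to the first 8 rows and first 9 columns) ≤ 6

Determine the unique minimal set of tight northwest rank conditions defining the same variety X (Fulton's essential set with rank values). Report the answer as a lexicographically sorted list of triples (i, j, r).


The tightest implied rank at each (i,j), from the 55 conditions:

  row 1: 0  0  0  0  0  0  0  0  0  0  0  1
  row 2: 0  0  1  1  1  1  1  1  1  1  1  2
  row 3: 0  0  1  1  1  1  1  1  1  1  2  3
  row 4: 0  0  1  1  1  2  2  2  2  2  3  4
  row 5: 0  0  1  2  2  3  3  3  3  3  4  5
  row 6: 0  0  1  2  2  3  3  3  4  4  5  6
  row 7: 0  0  1  2  2  3  4  4  5  5  6  7
  row 8: 0  0  1  2  2  3  4  5  6  6  7  8
  row 9: 0  1  2  3  3  4  5  6  7  7  8  9
  row 10: 0  1  2  3  3  4  5  6  7  8  9  10
  row 11: 0  1  2  3  4  5  6  7  8  9  10  11
  row 12: 1  2  3  4  5  6  7  8  9  10  11  12

giving w = (12, 3, 11, 6, 4, 9, 7, 8, 2, 10, 5, 1) via Δ²R.

Fulton essential set (8 of the 43 Rothe cells):

[(1, 11, 0), (3, 10, 1), (4, 5, 1), (6, 8, 3), (8, 2, 0), (8, 5, 2), (10, 5, 3), (11, 1, 0)]
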